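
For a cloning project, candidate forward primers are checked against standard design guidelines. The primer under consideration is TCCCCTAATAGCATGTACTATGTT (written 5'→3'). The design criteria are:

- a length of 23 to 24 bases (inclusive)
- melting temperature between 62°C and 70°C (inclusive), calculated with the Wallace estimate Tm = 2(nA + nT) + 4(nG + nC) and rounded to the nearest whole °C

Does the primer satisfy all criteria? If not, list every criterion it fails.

Meets all criteria.

Base counts: A=6, T=9, G=3, C=6 (length 24).
length: length 24 ✓
Tm: Tm = 2·15 + 4·9 = 66°C ✓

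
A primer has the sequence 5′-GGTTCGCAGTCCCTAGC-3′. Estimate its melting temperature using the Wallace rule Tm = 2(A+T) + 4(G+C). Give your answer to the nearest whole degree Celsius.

Base counts: A=2, T=4, G=5, C=6 (length 17).
Tm = 2·(2+4) + 4·(5+6) = 2·6 + 4·11 = 12 + 44 = 56°C.

56°C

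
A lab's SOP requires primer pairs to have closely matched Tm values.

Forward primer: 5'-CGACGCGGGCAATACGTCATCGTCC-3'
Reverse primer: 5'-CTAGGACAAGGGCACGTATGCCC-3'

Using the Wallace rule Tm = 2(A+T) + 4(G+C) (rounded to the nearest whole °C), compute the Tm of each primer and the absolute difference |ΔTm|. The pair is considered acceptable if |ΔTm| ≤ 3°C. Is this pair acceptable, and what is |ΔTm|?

Forward: A=5 T=4 G=7 C=9 → Tm = 2·9 + 4·16 = 82°C.
Reverse: A=6 T=3 G=7 C=7 → Tm = 2·9 + 4·14 = 74°C.
|ΔTm| = |82 − 74| = 8°C, > 3°C.

|ΔTm| = 8°C; the pair is not acceptable.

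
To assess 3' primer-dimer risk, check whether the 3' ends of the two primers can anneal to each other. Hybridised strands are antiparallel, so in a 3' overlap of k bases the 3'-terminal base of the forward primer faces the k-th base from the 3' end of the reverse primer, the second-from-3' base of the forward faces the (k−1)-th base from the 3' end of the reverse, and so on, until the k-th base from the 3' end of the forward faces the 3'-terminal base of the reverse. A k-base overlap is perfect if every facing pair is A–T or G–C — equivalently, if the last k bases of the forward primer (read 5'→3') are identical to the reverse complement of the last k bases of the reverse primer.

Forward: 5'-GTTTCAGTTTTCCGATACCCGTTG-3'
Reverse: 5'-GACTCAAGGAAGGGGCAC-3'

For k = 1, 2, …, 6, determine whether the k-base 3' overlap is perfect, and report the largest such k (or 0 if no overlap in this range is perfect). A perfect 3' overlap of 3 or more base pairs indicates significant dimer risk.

Longest perfect overlap: 1 complementary base pair; below the dimer-risk threshold (threshold 3).

Last 6 bases (5'→3') — forward …CCGTTG, reverse …GGGCAC.
Reverse complement of the reverse primer's last 6 bases: GTGCCC; its first k bases are the reverse complement of the reverse primer's last k bases, so a perfect k-base overlap needs the forward primer's last k bases to equal them.
Comparing (forward last k vs required): k=1: G vs G ✓; k=2: TG vs GT ✗; k=3: TTG vs GTG ✗; k=4: GTTG vs GTGC ✗; k=5: CGTTG vs GTGCC ✗; k=6: CCGTTG vs GTGCCC ✗.
Only k = 1 is perfect, so the longest perfect 3' overlap is 1.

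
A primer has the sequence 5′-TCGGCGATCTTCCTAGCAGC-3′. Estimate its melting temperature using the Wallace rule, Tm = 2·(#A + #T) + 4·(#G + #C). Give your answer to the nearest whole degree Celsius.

64°C

Base counts: A=3, T=5, G=5, C=7 (length 20).
Tm = 2·(3+5) + 4·(5+7) = 2·8 + 4·12 = 16 + 48 = 64°C.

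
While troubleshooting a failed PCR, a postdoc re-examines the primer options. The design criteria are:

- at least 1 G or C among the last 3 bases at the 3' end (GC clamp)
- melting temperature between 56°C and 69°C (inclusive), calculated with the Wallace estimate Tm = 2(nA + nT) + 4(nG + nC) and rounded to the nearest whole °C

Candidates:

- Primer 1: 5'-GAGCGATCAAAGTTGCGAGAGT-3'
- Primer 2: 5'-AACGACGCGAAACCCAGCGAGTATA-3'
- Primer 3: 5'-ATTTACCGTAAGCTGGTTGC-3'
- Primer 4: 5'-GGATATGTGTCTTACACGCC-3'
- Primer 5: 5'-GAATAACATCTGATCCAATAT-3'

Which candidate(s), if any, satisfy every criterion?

Primer 1, Primer 3 and Primer 4.

Primer 1 (22 nt, A=7 T=4 G=8 C=3): 3' end AGT has 1 G/C ✓; Tm = 2·11 + 4·11 = 66°C ✓ — passes.
Primer 2 (25 nt, A=10 T=2 G=6 C=7): 3' end ATA has 0 G/C, need ≥1 ✗; Tm = 2·12 + 4·13 = 76°C, outside 56–69°C ✗ — fails.
Primer 3 (20 nt, A=4 T=7 G=5 C=4): 3' end TGC has 2 G/C ✓; Tm = 2·11 + 4·9 = 58°C ✓ — passes.
Primer 4 (20 nt, A=4 T=6 G=5 C=5): 3' end GCC has 3 G/C ✓; Tm = 2·10 + 4·10 = 60°C ✓ — passes.
Primer 5 (21 nt, A=9 T=6 G=2 C=4): 3' end TAT has 0 G/C, need ≥1 ✗; Tm = 2·15 + 4·6 = 54°C, outside 56–69°C ✗ — fails.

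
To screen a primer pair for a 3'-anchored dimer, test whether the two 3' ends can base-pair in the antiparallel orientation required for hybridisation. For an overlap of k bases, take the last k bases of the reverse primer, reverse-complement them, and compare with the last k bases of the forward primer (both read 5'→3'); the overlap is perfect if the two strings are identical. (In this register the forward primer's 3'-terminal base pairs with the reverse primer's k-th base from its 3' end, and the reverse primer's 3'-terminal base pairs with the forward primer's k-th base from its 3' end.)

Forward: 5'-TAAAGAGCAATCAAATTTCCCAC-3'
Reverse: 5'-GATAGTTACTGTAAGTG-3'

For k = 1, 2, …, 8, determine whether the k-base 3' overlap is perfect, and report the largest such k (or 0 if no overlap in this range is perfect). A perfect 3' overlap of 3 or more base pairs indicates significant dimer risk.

Longest perfect overlap: 3 complementary base pairs; significant dimer risk (threshold 3).

Last 8 bases (5'→3') — forward …TTTCCCAC, reverse …TGTAAGTG.
Reverse complement of the reverse primer's last 8 bases: CACTTACA; its first k bases are the reverse complement of the reverse primer's last k bases, so a perfect k-base overlap needs the forward primer's last k bases to equal them.
Comparing (forward last k vs required): k=1: C vs C ✓; k=2: AC vs CA ✗; k=3: CAC vs CAC ✓; k=4: CCAC vs CACT ✗; k=5: CCCAC vs CACTT ✗; k=6: TCCCAC vs CACTTA ✗; k=7: TTCCCAC vs CACTTAC ✗; k=8: TTTCCCAC vs CACTTACA ✗.
Perfect overlaps at k = 1, 3; the largest is 3.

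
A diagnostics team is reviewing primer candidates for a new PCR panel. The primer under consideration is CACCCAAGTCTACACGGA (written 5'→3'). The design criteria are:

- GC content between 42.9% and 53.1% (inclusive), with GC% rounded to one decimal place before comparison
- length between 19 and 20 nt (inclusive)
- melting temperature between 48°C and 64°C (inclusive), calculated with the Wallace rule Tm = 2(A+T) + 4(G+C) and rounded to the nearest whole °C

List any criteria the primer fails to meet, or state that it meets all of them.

Fails: GC content, length.

Base counts: A=6, T=2, G=3, C=7 (length 18).
GC content: GC 10/18 = 55.6%, outside 42.9–53.1% ✗
length: length 18, outside 19–20 ✗
Tm: Tm = 2·8 + 4·10 = 56°C ✓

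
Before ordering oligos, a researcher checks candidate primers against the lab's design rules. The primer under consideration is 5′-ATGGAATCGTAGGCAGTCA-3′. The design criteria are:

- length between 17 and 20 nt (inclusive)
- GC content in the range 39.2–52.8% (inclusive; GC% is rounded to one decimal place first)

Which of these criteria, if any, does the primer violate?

Meets all criteria.

Base counts: A=6, T=4, G=6, C=3 (length 19).
length: length 19 ✓
GC content: GC 9/19 = 47.4% ✓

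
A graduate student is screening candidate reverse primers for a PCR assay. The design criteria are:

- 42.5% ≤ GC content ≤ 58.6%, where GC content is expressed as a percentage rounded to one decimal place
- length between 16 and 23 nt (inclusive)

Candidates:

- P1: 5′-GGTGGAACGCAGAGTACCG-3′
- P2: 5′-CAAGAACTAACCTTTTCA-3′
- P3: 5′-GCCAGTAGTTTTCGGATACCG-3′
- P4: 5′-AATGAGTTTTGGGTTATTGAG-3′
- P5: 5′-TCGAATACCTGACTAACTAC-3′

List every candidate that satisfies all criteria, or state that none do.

P3 only.

P1 (19 nt, A=5 T=2 G=8 C=4): GC 12/19 = 63.2%, outside 42.5–58.6% ✗; length 19 ✓ — fails.
P2 (18 nt, A=7 T=5 G=1 C=5): GC 6/18 = 33.3%, outside 42.5–58.6% ✗; length 18 ✓ — fails.
P3 (21 nt, A=4 T=6 G=6 C=5): GC 11/21 = 52.4% ✓; length 21 ✓ — passes.
P4 (21 nt, A=5 T=9 G=7 C=0): GC 7/21 = 33.3%, outside 42.5–58.6% ✗; length 21 ✓ — fails.
P5 (20 nt, A=7 T=5 G=2 C=6): GC 8/20 = 40.0%, outside 42.5–58.6% ✗; length 20 ✓ — fails.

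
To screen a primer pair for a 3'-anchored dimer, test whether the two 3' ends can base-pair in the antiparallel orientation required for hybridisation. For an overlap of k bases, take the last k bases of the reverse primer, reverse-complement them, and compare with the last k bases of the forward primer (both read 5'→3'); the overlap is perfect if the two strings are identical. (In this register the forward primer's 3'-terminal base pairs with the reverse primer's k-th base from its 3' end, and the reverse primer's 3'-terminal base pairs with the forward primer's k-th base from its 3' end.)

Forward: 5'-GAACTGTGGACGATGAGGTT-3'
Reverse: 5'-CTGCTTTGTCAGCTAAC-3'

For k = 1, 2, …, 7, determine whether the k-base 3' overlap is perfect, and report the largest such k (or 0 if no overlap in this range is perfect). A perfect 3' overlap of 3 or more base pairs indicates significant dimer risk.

Last 7 bases (5'→3') — forward …TGAGGTT, reverse …AGCTAAC.
Reverse complement of the reverse primer's last 7 bases: GTTAGCT; its first k bases are the reverse complement of the reverse primer's last k bases, so a perfect k-base overlap needs the forward primer's last k bases to equal them.
Comparing (forward last k vs required): k=1: T vs G ✗; k=2: TT vs GT ✗; k=3: GTT vs GTT ✓; k=4: GGTT vs GTTA ✗; k=5: AGGTT vs GTTAG ✗; k=6: GAGGTT vs GTTAGC ✗; k=7: TGAGGTT vs GTTAGCT ✗.
Only k = 3 is perfect, so the longest perfect 3' overlap is 3.

Longest perfect overlap: 3 complementary base pairs; significant dimer risk (threshold 3).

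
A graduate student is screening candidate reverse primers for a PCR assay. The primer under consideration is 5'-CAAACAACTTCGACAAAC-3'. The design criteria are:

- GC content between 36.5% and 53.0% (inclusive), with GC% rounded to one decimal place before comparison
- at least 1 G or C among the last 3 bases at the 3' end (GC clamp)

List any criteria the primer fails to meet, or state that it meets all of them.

Meets all criteria.

Base counts: A=9, T=2, G=1, C=6 (length 18).
GC content: GC 7/18 = 38.9% ✓
GC clamp: 3' end AAC has 1 G/C ✓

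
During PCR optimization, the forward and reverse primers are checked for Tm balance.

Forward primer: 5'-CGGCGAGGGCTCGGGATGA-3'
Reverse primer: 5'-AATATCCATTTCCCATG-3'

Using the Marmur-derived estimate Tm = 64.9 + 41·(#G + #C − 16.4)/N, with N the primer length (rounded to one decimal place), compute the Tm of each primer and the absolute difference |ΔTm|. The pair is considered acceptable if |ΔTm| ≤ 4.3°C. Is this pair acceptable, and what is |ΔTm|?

|ΔTm| = 19.9°C; the pair is not acceptable.

Forward: G+C = 14, N = 19 → Tm = 64.9 + 41·(14 − 16.4)/19 = 59.7°C.
Reverse: G+C = 6, N = 17 → Tm = 64.9 + 41·(6 − 16.4)/17 = 39.8°C.
|ΔTm| = |59.7 − 39.8| = 19.9°C, > 4.3°C.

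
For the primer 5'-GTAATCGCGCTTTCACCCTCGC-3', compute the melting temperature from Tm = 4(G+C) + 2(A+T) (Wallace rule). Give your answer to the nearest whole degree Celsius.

Base counts: A=3, T=6, G=4, C=9 (length 22).
Tm = 2·(3+6) + 4·(4+9) = 2·9 + 4·13 = 18 + 52 = 70°C.

70°C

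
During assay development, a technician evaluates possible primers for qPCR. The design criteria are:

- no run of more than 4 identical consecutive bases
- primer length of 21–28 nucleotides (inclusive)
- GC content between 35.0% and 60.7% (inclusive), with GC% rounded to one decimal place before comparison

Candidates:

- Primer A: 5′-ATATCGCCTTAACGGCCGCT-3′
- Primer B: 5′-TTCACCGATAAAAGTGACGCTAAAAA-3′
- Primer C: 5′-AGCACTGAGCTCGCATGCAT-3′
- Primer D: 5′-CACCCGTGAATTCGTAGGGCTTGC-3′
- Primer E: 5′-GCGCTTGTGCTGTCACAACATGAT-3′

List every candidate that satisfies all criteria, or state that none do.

Primer A (20 nt, A=4 T=5 G=4 C=7): longest run = 2 ✓; length 20, outside 21–28 ✗; GC 11/20 = 55.0% ✓ — fails.
Primer B (26 nt, A=12 T=5 G=4 C=5): longest run = 5, exceeds 4 ✗; length 26 ✓; GC 9/26 = 34.6%, outside 35.0–60.7% ✗ — fails.
Primer C (20 nt, A=5 T=4 G=5 C=6): longest run = 1 ✓; length 20, outside 21–28 ✗; GC 11/20 = 55.0% ✓ — fails.
Primer D (24 nt, A=4 T=6 G=7 C=7): longest run = 3 ✓; length 24 ✓; GC 14/24 = 58.3% ✓ — passes.
Primer E (24 nt, A=5 T=7 G=6 C=6): longest run = 2 ✓; length 24 ✓; GC 12/24 = 50.0% ✓ — passes.

Primer D and Primer E.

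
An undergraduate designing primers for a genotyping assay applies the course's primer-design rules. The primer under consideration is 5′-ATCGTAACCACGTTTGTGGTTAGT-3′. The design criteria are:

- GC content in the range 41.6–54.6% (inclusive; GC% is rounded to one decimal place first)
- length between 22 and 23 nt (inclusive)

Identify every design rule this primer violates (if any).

Fails: length.

Base counts: A=5, T=9, G=6, C=4 (length 24).
GC content: GC 10/24 = 41.7% ✓
length: length 24, outside 22–23 ✗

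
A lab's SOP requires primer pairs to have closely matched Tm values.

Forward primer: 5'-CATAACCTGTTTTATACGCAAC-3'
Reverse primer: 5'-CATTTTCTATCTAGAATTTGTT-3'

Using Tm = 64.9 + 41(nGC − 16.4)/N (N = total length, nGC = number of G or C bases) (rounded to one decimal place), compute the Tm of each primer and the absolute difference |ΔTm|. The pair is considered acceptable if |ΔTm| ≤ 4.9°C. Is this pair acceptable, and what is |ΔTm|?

Forward: G+C = 8, N = 22 → Tm = 64.9 + 41·(8 − 16.4)/22 = 49.2°C.
Reverse: G+C = 5, N = 22 → Tm = 64.9 + 41·(5 − 16.4)/22 = 43.7°C.
|ΔTm| = |49.2 − 43.7| = 5.5°C, > 4.9°C.

|ΔTm| = 5.5°C; the pair is not acceptable.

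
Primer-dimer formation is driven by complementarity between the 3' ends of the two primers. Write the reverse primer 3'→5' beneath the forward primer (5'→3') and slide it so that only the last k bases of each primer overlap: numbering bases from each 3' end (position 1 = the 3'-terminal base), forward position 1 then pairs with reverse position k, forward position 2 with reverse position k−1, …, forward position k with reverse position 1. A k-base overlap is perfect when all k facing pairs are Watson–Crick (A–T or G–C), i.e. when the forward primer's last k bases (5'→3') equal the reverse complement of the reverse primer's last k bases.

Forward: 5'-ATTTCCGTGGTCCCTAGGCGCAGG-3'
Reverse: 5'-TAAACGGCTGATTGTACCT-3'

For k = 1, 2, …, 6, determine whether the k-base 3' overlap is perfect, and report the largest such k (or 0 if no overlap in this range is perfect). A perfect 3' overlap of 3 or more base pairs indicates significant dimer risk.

Last 6 bases (5'→3') — forward …CGCAGG, reverse …GTACCT.
Reverse complement of the reverse primer's last 6 bases: AGGTAC; its first k bases are the reverse complement of the reverse primer's last k bases, so a perfect k-base overlap needs the forward primer's last k bases to equal them.
Comparing (forward last k vs required): k=1: G vs A ✗; k=2: GG vs AG ✗; k=3: AGG vs AGG ✓; k=4: CAGG vs AGGT ✗; k=5: GCAGG vs AGGTA ✗; k=6: CGCAGG vs AGGTAC ✗.
Only k = 3 is perfect, so the longest perfect 3' overlap is 3.

Longest perfect overlap: 3 complementary base pairs; significant dimer risk (threshold 3).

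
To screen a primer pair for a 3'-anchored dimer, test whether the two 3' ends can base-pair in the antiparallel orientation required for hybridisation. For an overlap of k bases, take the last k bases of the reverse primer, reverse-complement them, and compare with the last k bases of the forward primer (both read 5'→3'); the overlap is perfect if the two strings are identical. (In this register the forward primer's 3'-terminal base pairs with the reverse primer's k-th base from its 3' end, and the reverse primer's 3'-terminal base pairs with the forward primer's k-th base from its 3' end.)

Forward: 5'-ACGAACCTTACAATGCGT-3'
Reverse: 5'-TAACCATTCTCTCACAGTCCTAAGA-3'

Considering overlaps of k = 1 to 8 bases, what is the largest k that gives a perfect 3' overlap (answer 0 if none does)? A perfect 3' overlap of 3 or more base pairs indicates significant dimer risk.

Longest perfect overlap: 1 complementary base pair; below the dimer-risk threshold (threshold 3).

Last 8 bases (5'→3') — forward …CAATGCGT, reverse …TCCTAAGA.
Reverse complement of the reverse primer's last 8 bases: TCTTAGGA; its first k bases are the reverse complement of the reverse primer's last k bases, so a perfect k-base overlap needs the forward primer's last k bases to equal them.
Comparing (forward last k vs required): k=1: T vs T ✓; k=2: GT vs TC ✗; k=3: CGT vs TCT ✗; k=4: GCGT vs TCTT ✗; k=5: TGCGT vs TCTTA ✗; k=6: ATGCGT vs TCTTAG ✗; k=7: AATGCGT vs TCTTAGG ✗; k=8: CAATGCGT vs TCTTAGGA ✗.
Only k = 1 is perfect, so the longest perfect 3' overlap is 1.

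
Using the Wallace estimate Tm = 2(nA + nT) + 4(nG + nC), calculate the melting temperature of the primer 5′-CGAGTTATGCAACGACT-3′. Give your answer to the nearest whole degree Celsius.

Base counts: A=5, T=4, G=4, C=4 (length 17).
Tm = 2·(5+4) + 4·(4+4) = 2·9 + 4·8 = 18 + 32 = 50°C.

50°C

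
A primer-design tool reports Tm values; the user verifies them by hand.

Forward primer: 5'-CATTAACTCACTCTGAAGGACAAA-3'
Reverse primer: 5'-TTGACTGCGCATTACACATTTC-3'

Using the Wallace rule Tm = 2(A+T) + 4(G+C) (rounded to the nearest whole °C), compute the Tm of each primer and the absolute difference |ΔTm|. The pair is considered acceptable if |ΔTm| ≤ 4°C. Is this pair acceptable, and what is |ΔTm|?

|ΔTm| = 4°C; the pair is acceptable.

Forward: A=10 T=5 G=3 C=6 → Tm = 2·15 + 4·9 = 66°C.
Reverse: A=5 T=8 G=3 C=6 → Tm = 2·13 + 4·9 = 62°C.
|ΔTm| = |66 − 62| = 4°C, ≤ 4°C.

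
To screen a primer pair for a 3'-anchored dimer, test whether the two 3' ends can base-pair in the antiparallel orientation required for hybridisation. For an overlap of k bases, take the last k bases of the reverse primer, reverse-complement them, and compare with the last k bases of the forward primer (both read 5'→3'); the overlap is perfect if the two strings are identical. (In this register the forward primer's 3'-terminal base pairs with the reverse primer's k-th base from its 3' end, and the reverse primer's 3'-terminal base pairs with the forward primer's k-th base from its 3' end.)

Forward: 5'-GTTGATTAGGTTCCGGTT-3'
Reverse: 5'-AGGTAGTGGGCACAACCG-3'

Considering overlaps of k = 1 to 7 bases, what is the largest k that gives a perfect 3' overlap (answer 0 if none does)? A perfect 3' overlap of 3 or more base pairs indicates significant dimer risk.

Longest perfect overlap: 5 complementary base pairs; significant dimer risk (threshold 3).

Last 7 bases (5'→3') — forward …TCCGGTT, reverse …ACAACCG.
Reverse complement of the reverse primer's last 7 bases: CGGTTGT; its first k bases are the reverse complement of the reverse primer's last k bases, so a perfect k-base overlap needs the forward primer's last k bases to equal them.
Comparing (forward last k vs required): k=1: T vs C ✗; k=2: TT vs CG ✗; k=3: GTT vs CGG ✗; k=4: GGTT vs CGGT ✗; k=5: CGGTT vs CGGTT ✓; k=6: CCGGTT vs CGGTTG ✗; k=7: TCCGGTT vs CGGTTGT ✗.
Only k = 5 is perfect, so the longest perfect 3' overlap is 5.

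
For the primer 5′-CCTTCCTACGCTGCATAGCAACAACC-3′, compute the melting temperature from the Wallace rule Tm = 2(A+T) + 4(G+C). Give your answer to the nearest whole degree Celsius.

Base counts: A=7, T=5, G=3, C=11 (length 26).
Tm = 2·(7+5) + 4·(3+11) = 2·12 + 4·14 = 24 + 56 = 80°C.

80°C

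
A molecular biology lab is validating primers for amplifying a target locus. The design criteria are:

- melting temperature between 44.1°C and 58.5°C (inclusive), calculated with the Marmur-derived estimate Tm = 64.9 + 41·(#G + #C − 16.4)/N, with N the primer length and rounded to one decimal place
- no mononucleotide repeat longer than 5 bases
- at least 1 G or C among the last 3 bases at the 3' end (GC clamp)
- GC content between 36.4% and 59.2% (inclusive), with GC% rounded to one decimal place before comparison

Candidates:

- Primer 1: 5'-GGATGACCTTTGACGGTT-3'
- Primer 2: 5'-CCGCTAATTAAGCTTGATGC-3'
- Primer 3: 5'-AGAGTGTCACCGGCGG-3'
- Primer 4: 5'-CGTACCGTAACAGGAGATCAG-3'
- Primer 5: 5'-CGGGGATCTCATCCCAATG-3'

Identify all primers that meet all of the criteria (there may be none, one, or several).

Primer 1 (18 nt, A=3 T=6 G=6 C=3): Tm = 64.9 + 41·(9 − 16.4)/18 = 48.0°C ✓; longest run = 3 ✓; 3' end GTT has 1 G/C ✓; GC 9/18 = 50.0% ✓ — passes.
Primer 2 (20 nt, A=5 T=6 G=4 C=5): Tm = 64.9 + 41·(9 − 16.4)/20 = 49.7°C ✓; longest run = 2 ✓; 3' end TGC has 2 G/C ✓; GC 9/20 = 45.0% ✓ — passes.
Primer 3 (16 nt, A=3 T=2 G=7 C=4): Tm = 64.9 + 41·(11 − 16.4)/16 = 51.1°C ✓; longest run = 2 ✓; 3' end CGG has 3 G/C ✓; GC 11/16 = 68.8%, outside 36.4–59.2% ✗ — fails.
Primer 4 (21 nt, A=7 T=3 G=6 C=5): Tm = 64.9 + 41·(11 − 16.4)/21 = 54.4°C ✓; longest run = 2 ✓; 3' end CAG has 2 G/C ✓; GC 11/21 = 52.4% ✓ — passes.
Primer 5 (19 nt, A=4 T=4 G=5 C=6): Tm = 64.9 + 41·(11 − 16.4)/19 = 53.2°C ✓; longest run = 4 ✓; 3' end ATG has 1 G/C ✓; GC 11/19 = 57.9% ✓ — passes.

Primer 1, Primer 2, Primer 4 and Primer 5.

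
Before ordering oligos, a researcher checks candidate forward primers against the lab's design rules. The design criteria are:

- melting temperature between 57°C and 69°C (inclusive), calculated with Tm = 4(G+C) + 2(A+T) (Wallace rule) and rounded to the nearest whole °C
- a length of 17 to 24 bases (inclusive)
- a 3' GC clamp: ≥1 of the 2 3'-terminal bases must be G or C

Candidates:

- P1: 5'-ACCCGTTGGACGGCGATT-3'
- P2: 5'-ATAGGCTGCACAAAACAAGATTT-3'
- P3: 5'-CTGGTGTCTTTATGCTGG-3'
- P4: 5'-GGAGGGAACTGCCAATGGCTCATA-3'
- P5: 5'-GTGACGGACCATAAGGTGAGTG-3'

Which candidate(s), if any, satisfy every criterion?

P1 (18 nt, A=3 T=4 G=6 C=5): Tm = 2·7 + 4·11 = 58°C ✓; length 18 ✓; 3' end TT has 0 G/C, need ≥1 ✗ — fails.
P2 (23 nt, A=10 T=5 G=4 C=4): Tm = 2·15 + 4·8 = 62°C ✓; length 23 ✓; 3' end TT has 0 G/C, need ≥1 ✗ — fails.
P3 (18 nt, A=1 T=8 G=6 C=3): Tm = 2·9 + 4·9 = 54°C, outside 57–69°C ✗; length 18 ✓; 3' end GG has 2 G/C ✓ — fails.
P4 (24 nt, A=7 T=4 G=8 C=5): Tm = 2·11 + 4·13 = 74°C, outside 57–69°C ✗; length 24 ✓; 3' end TA has 0 G/C, need ≥1 ✗ — fails.
P5 (22 nt, A=6 T=4 G=9 C=3): Tm = 2·10 + 4·12 = 68°C ✓; length 22 ✓; 3' end TG has 1 G/C ✓ — passes.

P5 only.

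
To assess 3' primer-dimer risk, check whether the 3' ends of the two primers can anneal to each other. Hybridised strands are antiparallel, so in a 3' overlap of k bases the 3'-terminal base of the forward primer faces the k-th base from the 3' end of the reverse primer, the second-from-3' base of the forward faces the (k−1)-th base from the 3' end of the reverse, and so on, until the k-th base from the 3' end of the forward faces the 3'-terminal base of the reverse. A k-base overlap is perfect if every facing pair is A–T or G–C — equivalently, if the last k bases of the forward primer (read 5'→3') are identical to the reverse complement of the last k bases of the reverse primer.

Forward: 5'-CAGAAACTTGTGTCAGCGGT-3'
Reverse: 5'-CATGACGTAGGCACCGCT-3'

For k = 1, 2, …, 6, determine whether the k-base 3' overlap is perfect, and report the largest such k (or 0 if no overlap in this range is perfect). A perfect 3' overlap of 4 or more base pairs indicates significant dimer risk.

Last 6 bases (5'→3') — forward …AGCGGT, reverse …ACCGCT.
Reverse complement of the reverse primer's last 6 bases: AGCGGT; its first k bases are the reverse complement of the reverse primer's last k bases, so a perfect k-base overlap needs the forward primer's last k bases to equal them.
Comparing (forward last k vs required): k=1: T vs A ✗; k=2: GT vs AG ✗; k=3: GGT vs AGC ✗; k=4: CGGT vs AGCG ✗; k=5: GCGGT vs AGCGG ✗; k=6: AGCGGT vs AGCGGT ✓.
Only k = 6 is perfect, so the longest perfect 3' overlap is 6.

Longest perfect overlap: 6 complementary base pairs; significant dimer risk (threshold 4).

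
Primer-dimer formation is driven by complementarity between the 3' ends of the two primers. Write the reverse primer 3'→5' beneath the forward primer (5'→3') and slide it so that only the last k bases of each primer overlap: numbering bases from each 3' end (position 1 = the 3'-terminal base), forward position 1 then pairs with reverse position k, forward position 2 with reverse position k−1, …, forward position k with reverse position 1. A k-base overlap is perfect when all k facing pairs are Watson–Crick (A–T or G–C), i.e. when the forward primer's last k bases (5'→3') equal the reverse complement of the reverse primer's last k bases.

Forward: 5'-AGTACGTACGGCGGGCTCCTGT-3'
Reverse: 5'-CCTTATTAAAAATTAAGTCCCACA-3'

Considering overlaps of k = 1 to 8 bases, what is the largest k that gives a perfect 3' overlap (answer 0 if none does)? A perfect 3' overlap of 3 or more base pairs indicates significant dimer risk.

Last 8 bases (5'→3') — forward …GCTCCTGT, reverse …GTCCCACA.
Reverse complement of the reverse primer's last 8 bases: TGTGGGAC; its first k bases are the reverse complement of the reverse primer's last k bases, so a perfect k-base overlap needs the forward primer's last k bases to equal them.
Comparing (forward last k vs required): k=1: T vs T ✓; k=2: GT vs TG ✗; k=3: TGT vs TGT ✓; k=4: CTGT vs TGTG ✗; k=5: CCTGT vs TGTGG ✗; k=6: TCCTGT vs TGTGGG ✗; k=7: CTCCTGT vs TGTGGGA ✗; k=8: GCTCCTGT vs TGTGGGAC ✗.
Perfect overlaps at k = 1, 3; the largest is 3.

Longest perfect overlap: 3 complementary base pairs; significant dimer risk (threshold 3).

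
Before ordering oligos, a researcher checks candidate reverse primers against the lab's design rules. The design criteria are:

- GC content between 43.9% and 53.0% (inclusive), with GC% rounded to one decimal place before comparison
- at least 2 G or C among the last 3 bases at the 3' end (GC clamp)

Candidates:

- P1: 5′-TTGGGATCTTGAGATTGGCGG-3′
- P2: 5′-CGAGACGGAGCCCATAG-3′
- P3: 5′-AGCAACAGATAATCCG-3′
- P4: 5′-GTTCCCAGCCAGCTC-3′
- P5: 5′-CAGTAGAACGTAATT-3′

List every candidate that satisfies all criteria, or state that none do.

P1 only.

P1 (21 nt, A=3 T=7 G=9 C=2): GC 11/21 = 52.4% ✓; 3' end CGG has 3 G/C ✓ — passes.
P2 (17 nt, A=5 T=1 G=6 C=5): GC 11/17 = 64.7%, outside 43.9–53.0% ✗; 3' end TAG has 1 G/C, need ≥2 ✗ — fails.
P3 (16 nt, A=7 T=2 G=3 C=4): GC 7/16 = 43.8%, outside 43.9–53.0% ✗; 3' end CCG has 3 G/C ✓ — fails.
P4 (15 nt, A=2 T=3 G=3 C=7): GC 10/15 = 66.7%, outside 43.9–53.0% ✗; 3' end CTC has 2 G/C ✓ — fails.
P5 (15 nt, A=6 T=4 G=3 C=2): GC 5/15 = 33.3%, outside 43.9–53.0% ✗; 3' end ATT has 0 G/C, need ≥2 ✗ — fails.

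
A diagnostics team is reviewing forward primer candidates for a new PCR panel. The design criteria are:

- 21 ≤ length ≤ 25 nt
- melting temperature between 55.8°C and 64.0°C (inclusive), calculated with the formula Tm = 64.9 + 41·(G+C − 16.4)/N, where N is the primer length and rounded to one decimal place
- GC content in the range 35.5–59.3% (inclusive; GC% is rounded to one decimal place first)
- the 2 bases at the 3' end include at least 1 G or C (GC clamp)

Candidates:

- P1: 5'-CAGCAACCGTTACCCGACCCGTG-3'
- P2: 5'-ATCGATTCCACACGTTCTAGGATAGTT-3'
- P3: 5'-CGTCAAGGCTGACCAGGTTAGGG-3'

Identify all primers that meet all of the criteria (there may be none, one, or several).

None of the candidates satisfy all criteria.

P1 (23 nt, A=5 T=3 G=5 C=10): length 23 ✓; Tm = 64.9 + 41·(15 − 16.4)/23 = 62.4°C ✓; GC 15/23 = 65.2%, outside 35.5–59.3% ✗; 3' end TG has 1 G/C ✓ — fails.
P2 (27 nt, A=7 T=9 G=5 C=6): length 27, outside 21–25 ✗; Tm = 64.9 + 41·(11 − 16.4)/27 = 56.7°C ✓; GC 11/27 = 40.7% ✓; 3' end TT has 0 G/C, need ≥1 ✗ — fails.
P3 (23 nt, A=5 T=4 G=9 C=5): length 23 ✓; Tm = 64.9 + 41·(14 − 16.4)/23 = 60.6°C ✓; GC 14/23 = 60.9%, outside 35.5–59.3% ✗; 3' end GG has 2 G/C ✓ — fails.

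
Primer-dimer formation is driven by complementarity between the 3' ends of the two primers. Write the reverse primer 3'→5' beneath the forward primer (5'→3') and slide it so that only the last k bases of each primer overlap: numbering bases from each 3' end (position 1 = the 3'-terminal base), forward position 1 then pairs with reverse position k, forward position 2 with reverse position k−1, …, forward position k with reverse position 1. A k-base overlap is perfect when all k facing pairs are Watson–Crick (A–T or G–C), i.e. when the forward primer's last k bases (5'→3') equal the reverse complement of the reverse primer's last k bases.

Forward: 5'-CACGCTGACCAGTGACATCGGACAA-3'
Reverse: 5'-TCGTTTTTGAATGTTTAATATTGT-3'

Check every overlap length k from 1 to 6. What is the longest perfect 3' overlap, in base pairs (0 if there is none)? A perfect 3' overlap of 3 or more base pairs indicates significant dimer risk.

Longest perfect overlap: 4 complementary base pairs; significant dimer risk (threshold 3).

Last 6 bases (5'→3') — forward …GGACAA, reverse …TATTGT.
Reverse complement of the reverse primer's last 6 bases: ACAATA; its first k bases are the reverse complement of the reverse primer's last k bases, so a perfect k-base overlap needs the forward primer's last k bases to equal them.
Comparing (forward last k vs required): k=1: A vs A ✓; k=2: AA vs AC ✗; k=3: CAA vs ACA ✗; k=4: ACAA vs ACAA ✓; k=5: GACAA vs ACAAT ✗; k=6: GGACAA vs ACAATA ✗.
Perfect overlaps at k = 1, 4; the largest is 4.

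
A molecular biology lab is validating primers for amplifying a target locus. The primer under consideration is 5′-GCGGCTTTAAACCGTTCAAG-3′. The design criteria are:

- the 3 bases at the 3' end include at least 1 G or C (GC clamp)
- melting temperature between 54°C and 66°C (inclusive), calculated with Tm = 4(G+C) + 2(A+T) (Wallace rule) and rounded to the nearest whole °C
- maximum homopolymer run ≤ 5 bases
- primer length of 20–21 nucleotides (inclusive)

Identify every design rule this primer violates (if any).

Meets all criteria.

Base counts: A=5, T=5, G=5, C=5 (length 20).
GC clamp: 3' end AAG has 1 G/C ✓
Tm: Tm = 2·10 + 4·10 = 60°C ✓
homopolymer run: longest run = 3 ✓
length: length 20 ✓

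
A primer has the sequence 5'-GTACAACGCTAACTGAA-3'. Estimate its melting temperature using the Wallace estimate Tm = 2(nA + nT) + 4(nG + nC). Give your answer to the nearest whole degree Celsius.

Base counts: A=7, T=3, G=3, C=4 (length 17).
Tm = 2·(7+3) + 4·(3+4) = 2·10 + 4·7 = 20 + 28 = 48°C.

48°C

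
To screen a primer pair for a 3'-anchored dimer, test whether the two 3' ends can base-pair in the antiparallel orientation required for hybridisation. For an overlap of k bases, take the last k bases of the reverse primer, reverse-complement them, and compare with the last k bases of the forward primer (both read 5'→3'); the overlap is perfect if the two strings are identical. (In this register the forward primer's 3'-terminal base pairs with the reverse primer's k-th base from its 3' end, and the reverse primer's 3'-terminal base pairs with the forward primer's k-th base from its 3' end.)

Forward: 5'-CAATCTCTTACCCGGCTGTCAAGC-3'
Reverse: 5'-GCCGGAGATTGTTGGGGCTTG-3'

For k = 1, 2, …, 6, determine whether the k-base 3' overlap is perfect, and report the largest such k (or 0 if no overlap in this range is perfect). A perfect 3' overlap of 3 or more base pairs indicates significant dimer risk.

Longest perfect overlap: 5 complementary base pairs; significant dimer risk (threshold 3).

Last 6 bases (5'→3') — forward …TCAAGC, reverse …GGCTTG.
Reverse complement of the reverse primer's last 6 bases: CAAGCC; its first k bases are the reverse complement of the reverse primer's last k bases, so a perfect k-base overlap needs the forward primer's last k bases to equal them.
Comparing (forward last k vs required): k=1: C vs C ✓; k=2: GC vs CA ✗; k=3: AGC vs CAA ✗; k=4: AAGC vs CAAG ✗; k=5: CAAGC vs CAAGC ✓; k=6: TCAAGC vs CAAGCC ✗.
Perfect overlaps at k = 1, 5; the largest is 5.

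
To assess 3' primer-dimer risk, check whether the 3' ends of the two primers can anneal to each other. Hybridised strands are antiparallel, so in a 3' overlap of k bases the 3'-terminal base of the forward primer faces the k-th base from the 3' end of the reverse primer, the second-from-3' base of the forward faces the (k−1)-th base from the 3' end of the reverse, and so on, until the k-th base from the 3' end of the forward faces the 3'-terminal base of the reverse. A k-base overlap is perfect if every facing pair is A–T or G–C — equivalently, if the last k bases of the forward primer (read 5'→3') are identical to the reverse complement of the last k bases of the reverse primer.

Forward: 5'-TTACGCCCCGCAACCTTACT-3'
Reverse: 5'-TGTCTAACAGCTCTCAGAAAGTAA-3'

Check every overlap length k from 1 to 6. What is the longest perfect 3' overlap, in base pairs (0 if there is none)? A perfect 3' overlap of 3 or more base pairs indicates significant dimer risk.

Last 6 bases (5'→3') — forward …CTTACT, reverse …AAGTAA.
Reverse complement of the reverse primer's last 6 bases: TTACTT; its first k bases are the reverse complement of the reverse primer's last k bases, so a perfect k-base overlap needs the forward primer's last k bases to equal them.
Comparing (forward last k vs required): k=1: T vs T ✓; k=2: CT vs TT ✗; k=3: ACT vs TTA ✗; k=4: TACT vs TTAC ✗; k=5: TTACT vs TTACT ✓; k=6: CTTACT vs TTACTT ✗.
Perfect overlaps at k = 1, 5; the largest is 5.

Longest perfect overlap: 5 complementary base pairs; significant dimer risk (threshold 3).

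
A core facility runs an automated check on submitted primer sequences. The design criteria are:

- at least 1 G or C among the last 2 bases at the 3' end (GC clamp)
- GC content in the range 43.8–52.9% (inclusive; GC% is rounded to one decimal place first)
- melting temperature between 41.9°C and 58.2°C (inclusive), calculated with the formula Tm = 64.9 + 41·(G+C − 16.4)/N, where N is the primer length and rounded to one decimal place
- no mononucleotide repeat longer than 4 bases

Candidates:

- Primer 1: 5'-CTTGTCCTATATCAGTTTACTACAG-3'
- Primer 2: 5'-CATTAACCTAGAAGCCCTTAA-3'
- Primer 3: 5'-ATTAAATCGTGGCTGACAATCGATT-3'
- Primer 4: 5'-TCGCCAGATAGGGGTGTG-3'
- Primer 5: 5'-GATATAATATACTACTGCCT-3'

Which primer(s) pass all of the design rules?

None of the candidates satisfy all criteria.

Primer 1 (25 nt, A=6 T=10 G=3 C=6): 3' end AG has 1 G/C ✓; GC 9/25 = 36.0%, outside 43.8–52.9% ✗; Tm = 64.9 + 41·(9 − 16.4)/25 = 52.8°C ✓; longest run = 3 ✓ — fails.
Primer 2 (21 nt, A=8 T=5 G=2 C=6): 3' end AA has 0 G/C, need ≥1 ✗; GC 8/21 = 38.1%, outside 43.8–52.9% ✗; Tm = 64.9 + 41·(8 − 16.4)/21 = 48.5°C ✓; longest run = 3 ✓ — fails.
Primer 3 (25 nt, A=8 T=8 G=5 C=4): 3' end TT has 0 G/C, need ≥1 ✗; GC 9/25 = 36.0%, outside 43.8–52.9% ✗; Tm = 64.9 + 41·(9 − 16.4)/25 = 52.8°C ✓; longest run = 3 ✓ — fails.
Primer 4 (18 nt, A=3 T=4 G=8 C=3): 3' end TG has 1 G/C ✓; GC 11/18 = 61.1%, outside 43.8–52.9% ✗; Tm = 64.9 + 41·(11 − 16.4)/18 = 52.6°C ✓; longest run = 4 ✓ — fails.
Primer 5 (20 nt, A=7 T=7 G=2 C=4): 3' end CT has 1 G/C ✓; GC 6/20 = 30.0%, outside 43.8–52.9% ✗; Tm = 64.9 + 41·(6 − 16.4)/20 = 43.6°C ✓; longest run = 2 ✓ — fails.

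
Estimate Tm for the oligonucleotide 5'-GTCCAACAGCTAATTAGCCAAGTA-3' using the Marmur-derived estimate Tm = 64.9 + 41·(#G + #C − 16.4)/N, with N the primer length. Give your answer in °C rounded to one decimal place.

54.0°C

Base counts: A=9, T=5, G=4, C=6; G+C = 10, N = 24.
Tm = 64.9 + 41·(10 − 16.4)/24 = 64.9 + -262.40/24 = 54.0°C.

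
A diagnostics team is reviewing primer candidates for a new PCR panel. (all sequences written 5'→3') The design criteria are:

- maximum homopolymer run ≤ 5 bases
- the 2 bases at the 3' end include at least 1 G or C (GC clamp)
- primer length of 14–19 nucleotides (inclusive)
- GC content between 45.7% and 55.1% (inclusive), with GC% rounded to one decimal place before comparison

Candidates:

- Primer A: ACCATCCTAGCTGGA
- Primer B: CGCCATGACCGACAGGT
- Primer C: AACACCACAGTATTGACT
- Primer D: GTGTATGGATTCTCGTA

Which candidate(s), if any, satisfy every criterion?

Primer A only.

Primer A (15 nt, A=4 T=3 G=3 C=5): longest run = 2 ✓; 3' end GA has 1 G/C ✓; length 15 ✓; GC 8/15 = 53.3% ✓ — passes.
Primer B (17 nt, A=4 T=2 G=5 C=6): longest run = 2 ✓; 3' end GT has 1 G/C ✓; length 17 ✓; GC 11/17 = 64.7%, outside 45.7–55.1% ✗ — fails.
Primer C (18 nt, A=7 T=4 G=2 C=5): longest run = 2 ✓; 3' end CT has 1 G/C ✓; length 18 ✓; GC 7/18 = 38.9%, outside 45.7–55.1% ✗ — fails.
Primer D (17 nt, A=3 T=7 G=5 C=2): longest run = 2 ✓; 3' end TA has 0 G/C, need ≥1 ✗; length 17 ✓; GC 7/17 = 41.2%, outside 45.7–55.1% ✗ — fails.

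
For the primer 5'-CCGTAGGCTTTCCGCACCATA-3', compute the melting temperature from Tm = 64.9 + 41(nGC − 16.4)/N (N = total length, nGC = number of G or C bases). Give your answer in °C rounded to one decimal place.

Base counts: A=4, T=5, G=4, C=8; G+C = 12, N = 21.
Tm = 64.9 + 41·(12 − 16.4)/21 = 64.9 + -180.40/21 = 56.3°C.

56.3°C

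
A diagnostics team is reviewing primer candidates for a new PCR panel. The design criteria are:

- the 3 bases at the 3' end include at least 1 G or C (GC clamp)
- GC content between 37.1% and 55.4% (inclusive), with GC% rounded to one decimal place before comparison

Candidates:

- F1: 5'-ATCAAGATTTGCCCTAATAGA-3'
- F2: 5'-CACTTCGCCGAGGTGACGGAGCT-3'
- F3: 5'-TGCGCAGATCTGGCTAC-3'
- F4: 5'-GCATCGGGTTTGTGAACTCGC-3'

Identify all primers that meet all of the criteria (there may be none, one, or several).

F1 (21 nt, A=8 T=6 G=3 C=4): 3' end AGA has 1 G/C ✓; GC 7/21 = 33.3%, outside 37.1–55.4% ✗ — fails.
F2 (23 nt, A=4 T=4 G=8 C=7): 3' end GCT has 2 G/C ✓; GC 15/23 = 65.2%, outside 37.1–55.4% ✗ — fails.
F3 (17 nt, A=3 T=4 G=5 C=5): 3' end TAC has 1 G/C ✓; GC 10/17 = 58.8%, outside 37.1–55.4% ✗ — fails.
F4 (21 nt, A=3 T=6 G=7 C=5): 3' end CGC has 3 G/C ✓; GC 12/21 = 57.1%, outside 37.1–55.4% ✗ — fails.

None of the candidates satisfy all criteria.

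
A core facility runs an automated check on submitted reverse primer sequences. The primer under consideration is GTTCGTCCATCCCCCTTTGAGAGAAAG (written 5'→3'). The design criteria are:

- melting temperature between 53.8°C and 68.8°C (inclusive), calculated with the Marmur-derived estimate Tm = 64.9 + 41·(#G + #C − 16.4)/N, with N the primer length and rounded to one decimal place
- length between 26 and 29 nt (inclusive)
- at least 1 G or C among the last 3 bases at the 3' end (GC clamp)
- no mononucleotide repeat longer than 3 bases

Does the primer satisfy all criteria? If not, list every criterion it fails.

Base counts: A=6, T=7, G=6, C=8 (length 27).
Tm: Tm = 64.9 + 41·(14 − 16.4)/27 = 61.3°C ✓
length: length 27 ✓
GC clamp: 3' end AAG has 1 G/C ✓
homopolymer run: longest run = 5, exceeds 3 ✗

Fails: homopolymer run.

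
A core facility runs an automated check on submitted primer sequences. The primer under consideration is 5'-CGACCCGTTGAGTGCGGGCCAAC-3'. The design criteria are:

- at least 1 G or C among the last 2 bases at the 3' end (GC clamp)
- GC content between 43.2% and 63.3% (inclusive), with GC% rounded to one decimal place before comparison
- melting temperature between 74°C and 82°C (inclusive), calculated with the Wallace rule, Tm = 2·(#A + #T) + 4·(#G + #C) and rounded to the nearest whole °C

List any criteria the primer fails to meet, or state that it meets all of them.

Base counts: A=4, T=3, G=8, C=8 (length 23).
GC clamp: 3' end AC has 1 G/C ✓
GC content: GC 16/23 = 69.6%, outside 43.2–63.3% ✗
Tm: Tm = 2·7 + 4·16 = 78°C ✓

Fails: GC content.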